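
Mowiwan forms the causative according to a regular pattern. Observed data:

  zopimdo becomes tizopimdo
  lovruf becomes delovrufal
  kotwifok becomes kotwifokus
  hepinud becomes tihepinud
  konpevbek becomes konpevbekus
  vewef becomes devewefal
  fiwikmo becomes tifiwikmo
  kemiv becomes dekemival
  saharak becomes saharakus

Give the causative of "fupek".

kotwifok and fiwikmo both have last vowel 'o' yet inflect differently (kotwifokus, tifiwikmo), so the last vowel is not what conditions the rule; the final letter is.
"fupek" ends in -k. The stems ending in -k (saharak → saharakus, konpevbek → konpevbekus, kotwifok → kotwifokus) add -us.
So fupek → fupekus.

fupekus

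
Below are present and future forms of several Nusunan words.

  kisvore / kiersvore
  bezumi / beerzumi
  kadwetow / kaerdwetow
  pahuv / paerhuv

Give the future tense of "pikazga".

Every pair shown (kisvore → kiersvore, bezumi → beerzumi, kadwetow → kaerdwetow, …) follows the same rule: insert -er- after the first vowel.
So pikazga → pierkazga.

pierkazga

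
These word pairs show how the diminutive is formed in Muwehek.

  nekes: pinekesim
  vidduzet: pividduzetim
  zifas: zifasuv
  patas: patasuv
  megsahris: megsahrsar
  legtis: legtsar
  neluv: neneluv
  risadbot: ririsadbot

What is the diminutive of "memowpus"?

mememowpus

nekes and zifas both end in -s yet inflect differently (pinekesim, zifasuv), so the final letter is not what conditions the rule; the last vowel is.
"memowpus" has last vowel 'u'. The one such stem in the data (neluv → neneluv) repeats the first consonant+vowel as a prefix (as does risadbot), so the same rule applies.
The other patterns: stems whose last vowel is 'e' add pi- … -im around the stem; stems whose last vowel is 'a' add -uv; stems whose last vowel is 'i' delete the last vowel and add -ar.
So memowpus → mememowpus.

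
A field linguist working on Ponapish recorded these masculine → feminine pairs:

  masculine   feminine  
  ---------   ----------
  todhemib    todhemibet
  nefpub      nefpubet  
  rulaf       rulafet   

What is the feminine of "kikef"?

Every pair shown (todhemib → todhemibet, nefpub → nefpubet, rulaf → rulafet) follows the same rule: add -et.
So kikef → kikefet.

kikefet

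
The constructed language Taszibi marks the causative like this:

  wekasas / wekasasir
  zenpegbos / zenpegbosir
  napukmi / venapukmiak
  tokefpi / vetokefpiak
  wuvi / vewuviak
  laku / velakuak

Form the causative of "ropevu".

veropevuak

"ropevu" ends in a vowel. The stems ending in a vowel (napukmi → venapukmiak, tokefpi → vetokefpiak, wuvi → vewuviak) add ve- … -ak around the stem.
So ropevu → veropevuak.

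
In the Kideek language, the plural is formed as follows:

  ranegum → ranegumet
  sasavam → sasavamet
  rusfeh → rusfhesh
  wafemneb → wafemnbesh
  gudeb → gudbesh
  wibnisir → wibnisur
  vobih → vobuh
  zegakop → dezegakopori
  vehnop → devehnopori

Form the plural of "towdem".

towdmesh

rusfeh and vobih both end in -h yet inflect differently (rusfhesh, vobuh), so the final letter is not what conditions the rule; the last vowel is.
"towdem" has last vowel 'e'. The stems whose last vowel is 'e' (rusfeh → rusfhesh, wafemneb → wafemnbesh, gudeb → gudbesh) delete the last vowel and add -esh.
The other patterns: stems whose last vowel is 'a' or 'u' add -et; stems whose last vowel is 'i' change the last vowel to 'u'; stems whose last vowel is 'o' add de- … -ori around the stem.
So towdem → towdmesh.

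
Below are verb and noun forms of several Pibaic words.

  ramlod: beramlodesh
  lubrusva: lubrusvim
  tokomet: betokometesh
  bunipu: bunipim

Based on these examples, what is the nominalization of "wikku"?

wikkim

tokomet and lubrusva both have 3 vowels yet inflect differently (betokometesh, lubrusvim), so the number of vowels is not what conditions the rule; whether the stem ends in a vowel or a consonant is.
"wikku" ends in a vowel. The stems ending in a vowel (lubrusva → lubrusvim, bunipu → bunipim) drop the final letter and add -im.
The other pattern: stems ending in a consonant add be- … -esh around the stem.
So wikku → wikkim.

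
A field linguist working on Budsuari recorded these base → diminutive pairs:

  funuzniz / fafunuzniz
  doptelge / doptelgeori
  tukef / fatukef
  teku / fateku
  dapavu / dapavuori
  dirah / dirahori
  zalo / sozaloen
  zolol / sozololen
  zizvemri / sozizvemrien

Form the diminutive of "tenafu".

"tenafu" begins with t-. The stems beginning with t- (tukef → fatukef, teku → fateku) add the prefix fa-.
The other patterns: stems beginning with d- add -ori; stems beginning with z- add so- … -en around the stem.
So tenafu → fatenafu.

fatenafu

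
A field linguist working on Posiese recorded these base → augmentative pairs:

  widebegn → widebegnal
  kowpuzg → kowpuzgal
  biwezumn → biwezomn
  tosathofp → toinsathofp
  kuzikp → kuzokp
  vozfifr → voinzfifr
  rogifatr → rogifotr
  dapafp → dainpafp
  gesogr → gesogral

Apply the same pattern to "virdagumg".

virdagomg

gesogr and vozfifr both end in -r yet inflect differently (gesogral, voinzfifr), so the final letter is not what conditions the rule; the second-to-last letter is.
"virdagumg" has second-to-last letter 'm'. The one such stem in the data (biwezumn → biwezomn) changes the last vowel to 'o' (as do kuzikp, rogifatr), so the same rule applies.
The other patterns: stems whose second-to-last letter is 'g' or 'z' add -al; stems whose second-to-last letter is 'f' insert -in- after the first vowel.
So virdagumg → virdagomg.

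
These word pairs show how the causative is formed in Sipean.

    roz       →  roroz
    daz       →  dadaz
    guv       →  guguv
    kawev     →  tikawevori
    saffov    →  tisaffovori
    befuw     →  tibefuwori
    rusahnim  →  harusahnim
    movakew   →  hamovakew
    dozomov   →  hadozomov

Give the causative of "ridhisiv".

haridhisiv

guv and kawev both end in -v yet inflect differently (guguv, tikawevori), so the final letter is not what conditions the rule; the number of vowels is.
"ridhisiv" has 3 vowels. The stems with 3 vowels (rusahnim → harusahnim, movakew → hamovakew, dozomov → hadozomov) add the prefix ha-.
So ridhisiv → haridhisiv.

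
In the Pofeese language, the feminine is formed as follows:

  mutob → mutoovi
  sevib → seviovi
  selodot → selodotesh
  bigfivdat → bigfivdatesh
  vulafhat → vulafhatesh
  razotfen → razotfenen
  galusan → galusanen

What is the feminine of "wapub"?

mutob and selodot both have last vowel 'o' yet inflect differently (mutoovi, selodotesh), so the last vowel is not what conditions the rule; the final letter is.
"wapub" ends in -b. The stems ending in -b (mutob → mutoovi, sevib → seviovi) drop the final letter and add -ovi.
The other patterns: stems ending in -t add -esh; stems ending in -n add -en.
So wapub → wapuovi.

wapuovi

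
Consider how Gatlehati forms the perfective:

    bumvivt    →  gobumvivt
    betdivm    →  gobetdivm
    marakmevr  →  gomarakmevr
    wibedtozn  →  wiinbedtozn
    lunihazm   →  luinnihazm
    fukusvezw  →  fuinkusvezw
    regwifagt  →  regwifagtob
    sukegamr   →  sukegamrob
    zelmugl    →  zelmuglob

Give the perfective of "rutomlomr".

betdivm and lunihazm both end in -m yet inflect differently (gobetdivm, luinnihazm), so the final letter is not what conditions the rule; the second-to-last letter is.
"rutomlomr" has second-to-last letter 'm'. The one such stem in the data (sukegamr → sukegamrob) adds -ob, so the same rule applies.
So rutomlomr → rutomlomrob.

rutomlomrob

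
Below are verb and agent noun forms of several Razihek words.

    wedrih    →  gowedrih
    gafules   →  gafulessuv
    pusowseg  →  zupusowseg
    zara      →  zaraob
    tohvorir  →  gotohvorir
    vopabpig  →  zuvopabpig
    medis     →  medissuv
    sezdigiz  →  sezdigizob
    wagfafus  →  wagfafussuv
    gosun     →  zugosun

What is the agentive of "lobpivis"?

"lobpivis" ends in -s. The stems ending in -s (gafules → gafulessuv, wagfafus → wagfafussuv, medis → medissuv) double the final consonant and add -uv.
The other patterns: stems ending in -h or -r add the prefix go-; stems ending in -a or -z add -ob; stems ending in -g or -n add the prefix zu-.
So lobpivis → lobpivissuv.

lobpivissuv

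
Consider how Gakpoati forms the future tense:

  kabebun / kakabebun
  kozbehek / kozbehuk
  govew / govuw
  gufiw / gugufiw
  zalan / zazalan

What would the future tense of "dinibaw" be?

didinibaw

"dinibaw" has last vowel 'a'. The one such stem in the data (zalan → zazalan) repeats the first consonant+vowel as a prefix (as do kabebun, gufiw), so the same rule applies.
The other pattern: stems whose last vowel is 'e' change the last vowel to 'u'.
So dinibaw → didinibaw.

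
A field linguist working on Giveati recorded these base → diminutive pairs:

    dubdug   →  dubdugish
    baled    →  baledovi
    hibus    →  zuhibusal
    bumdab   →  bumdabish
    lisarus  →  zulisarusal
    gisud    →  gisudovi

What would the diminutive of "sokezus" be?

hibus and gisud both have last vowel 'u' yet inflect differently (zuhibusal, gisudovi), so the last vowel is not what conditions the rule; the final letter is.
"sokezus" ends in -s. The stems ending in -s (hibus → zuhibusal, lisarus → zulisarusal) add zu- … -al around the stem.
So sokezus → zusokezusal.

zusokezusal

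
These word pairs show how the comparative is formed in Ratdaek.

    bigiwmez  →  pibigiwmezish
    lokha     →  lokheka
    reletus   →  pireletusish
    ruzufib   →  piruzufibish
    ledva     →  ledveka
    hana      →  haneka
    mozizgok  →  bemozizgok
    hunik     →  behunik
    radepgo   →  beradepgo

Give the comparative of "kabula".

hunik and ruzufib both have last vowel 'i' yet inflect differently (behunik, piruzufibish), so the last vowel is not what conditions the rule; the final letter is.
"kabula" ends in -a. The stems ending in -a (hana → haneka, ledva → ledveka, lokha → lokheka) drop the final letter and add -eka.
The other patterns: stems ending in -k or -o add the prefix be-; stems ending in -b, -s or -z add pi- … -ish around the stem.
So kabula → kabuleka.

kabuleka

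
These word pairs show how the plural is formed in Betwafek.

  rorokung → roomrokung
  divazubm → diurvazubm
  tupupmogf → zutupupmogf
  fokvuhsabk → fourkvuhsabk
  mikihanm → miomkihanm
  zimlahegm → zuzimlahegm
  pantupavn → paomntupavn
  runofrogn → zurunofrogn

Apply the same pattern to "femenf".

feommenf

pantupavn and runofrogn both end in -n yet inflect differently (paomntupavn, zurunofrogn), so the final letter is not what conditions the rule; the second-to-last letter is.
"femenf" has second-to-last letter 'n'. The stems whose second-to-last letter is 'n' (mikihanm → miomkihanm, rorokung → roomrokung) insert -om- after the first vowel.
The other patterns: stems whose second-to-last letter is 'g' add the prefix zu-; stems whose second-to-last letter is 'b' insert -ur- after the first vowel.
So femenf → feommenf.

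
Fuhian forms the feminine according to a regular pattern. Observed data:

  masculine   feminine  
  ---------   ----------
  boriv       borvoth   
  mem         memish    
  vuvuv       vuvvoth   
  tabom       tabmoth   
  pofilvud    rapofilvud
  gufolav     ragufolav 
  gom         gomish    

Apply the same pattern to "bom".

bomish

gom and tabom both end in -m yet inflect differently (gomish, tabmoth), so the final letter is not what conditions the rule; the number of vowels is.
"bom" has 1 vowel. The stems with 1 vowel (gom → gomish, mem → memish) add -ish.
So bom → bomish.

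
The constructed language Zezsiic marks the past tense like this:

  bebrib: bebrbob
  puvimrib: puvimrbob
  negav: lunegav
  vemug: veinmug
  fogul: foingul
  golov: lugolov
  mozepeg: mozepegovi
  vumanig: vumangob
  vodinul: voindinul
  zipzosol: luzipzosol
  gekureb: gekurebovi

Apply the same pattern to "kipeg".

"kipeg" has last vowel 'e'. The stems whose last vowel is 'e' (mozepeg → mozepegovi, gekureb → gekurebovi) add -ovi.
The other patterns: stems whose last vowel is 'a' or 'o' add the prefix lu-; stems whose last vowel is 'u' insert -in- after the first vowel; stems whose last vowel is 'i' delete the last vowel and add -ob.
So kipeg → kipegovi.

kipegovi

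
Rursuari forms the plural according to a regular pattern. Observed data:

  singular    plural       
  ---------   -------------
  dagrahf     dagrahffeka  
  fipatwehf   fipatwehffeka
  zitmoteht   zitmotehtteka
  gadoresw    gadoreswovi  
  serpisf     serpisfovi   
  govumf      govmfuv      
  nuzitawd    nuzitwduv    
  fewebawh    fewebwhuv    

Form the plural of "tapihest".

dagrahf and serpisf both end in -f yet inflect differently (dagrahffeka, serpisfovi), so the final letter is not what conditions the rule; the second-to-last letter is.
"tapihest" has second-to-last letter 's'. The stems whose second-to-last letter is 's' (gadoresw → gadoreswovi, serpisf → serpisfovi) add -ovi.
The other patterns: stems whose second-to-last letter is 'h' double the final consonant and add -eka; stems whose second-to-last letter is 'm' or 'w' delete the last vowel and add -uv.
So tapihest → tapihestovi.

tapihestovi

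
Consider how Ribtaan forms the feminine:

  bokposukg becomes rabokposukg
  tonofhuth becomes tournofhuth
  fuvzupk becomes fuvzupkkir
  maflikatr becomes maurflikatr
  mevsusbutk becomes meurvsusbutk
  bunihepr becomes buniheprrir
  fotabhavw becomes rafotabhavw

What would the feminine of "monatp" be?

"monatp" has second-to-last letter 't'. The stems whose second-to-last letter is 't' (maflikatr → maurflikatr, tonofhuth → tournofhuth, mevsusbutk → meurvsusbutk) insert -ur- after the first vowel.
So monatp → mournatp.

mournatp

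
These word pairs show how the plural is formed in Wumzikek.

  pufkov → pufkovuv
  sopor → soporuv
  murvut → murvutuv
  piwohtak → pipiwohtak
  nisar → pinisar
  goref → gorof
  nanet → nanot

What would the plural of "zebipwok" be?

zebipwokuv

sopor and nisar both end in -r yet inflect differently (soporuv, pinisar), so the final letter is not what conditions the rule; the last vowel is.
"zebipwok" has last vowel 'o'. The stems whose last vowel is 'o' (pufkov → pufkovuv, sopor → soporuv) add -uv.
So zebipwok → zebipwokuv.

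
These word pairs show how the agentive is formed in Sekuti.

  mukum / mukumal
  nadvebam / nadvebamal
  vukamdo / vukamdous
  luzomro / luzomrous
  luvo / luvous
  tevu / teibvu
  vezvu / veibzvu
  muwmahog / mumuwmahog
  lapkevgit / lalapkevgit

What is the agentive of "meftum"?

meftumal

mukum and tevu both have last vowel 'u' yet inflect differently (mukumal, teibvu), so the last vowel is not what conditions the rule; the final letter is.
"meftum" ends in -m. The stems ending in -m (mukum → mukumal, nadvebam → nadvebamal) add -al.
The other patterns: stems ending in -o add -us; stems ending in -u insert -ib- after the first vowel; stems ending in -g or -t repeat the first consonant+vowel as a prefix.
So meftum → meftumal.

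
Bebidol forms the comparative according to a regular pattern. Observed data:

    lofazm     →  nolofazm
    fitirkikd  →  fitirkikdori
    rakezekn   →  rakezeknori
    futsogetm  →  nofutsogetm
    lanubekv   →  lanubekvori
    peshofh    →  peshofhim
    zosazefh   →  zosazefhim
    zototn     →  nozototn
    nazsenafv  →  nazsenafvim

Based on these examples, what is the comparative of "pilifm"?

zototn and rakezekn both end in -n yet inflect differently (nozototn, rakezeknori), so the final letter is not what conditions the rule; the second-to-last letter is.
"pilifm" has second-to-last letter 'f'. The stems whose second-to-last letter is 'f' (zosazefh → zosazefhim, peshofh → peshofhim, nazsenafv → nazsenafvim) add -im.
The other patterns: stems whose second-to-last letter is 't' or 'z' add the prefix no-; stems whose second-to-last letter is 'k' add -ori.
So pilifm → pilifmim.

pilifmim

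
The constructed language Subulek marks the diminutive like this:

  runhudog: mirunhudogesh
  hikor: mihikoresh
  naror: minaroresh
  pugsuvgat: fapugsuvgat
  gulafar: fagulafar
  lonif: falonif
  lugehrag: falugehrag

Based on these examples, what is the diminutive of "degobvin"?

"degobvin" has last vowel 'i'. The one such stem in the data (lonif → falonif) adds the prefix fa-, so the same rule applies.
The other pattern: stems whose last vowel is 'o' add mi- … -esh around the stem.
So degobvin → fadegobvin.

fadegobvin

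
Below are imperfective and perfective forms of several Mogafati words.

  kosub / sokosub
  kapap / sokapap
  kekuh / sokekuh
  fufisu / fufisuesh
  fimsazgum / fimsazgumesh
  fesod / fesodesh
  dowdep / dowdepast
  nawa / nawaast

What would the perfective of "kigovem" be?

"kigovem" begins with k-. The stems beginning with k- (kosub → sokosub, kapap → sokapap, kekuh → sokekuh) add the prefix so-.
The other patterns: stems beginning with f- add -esh; stems beginning with d- or n- add -ast.
So kigovem → sokigovem.

sokigovem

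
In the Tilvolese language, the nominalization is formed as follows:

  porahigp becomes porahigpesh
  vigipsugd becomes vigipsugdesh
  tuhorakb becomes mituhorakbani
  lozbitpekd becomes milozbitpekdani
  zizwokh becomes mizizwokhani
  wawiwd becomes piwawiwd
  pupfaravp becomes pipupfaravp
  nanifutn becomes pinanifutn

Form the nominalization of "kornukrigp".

kornukrigpesh

vigipsugd and lozbitpekd both end in -d yet inflect differently (vigipsugdesh, milozbitpekdani), so the final letter is not what conditions the rule; the second-to-last letter is.
"kornukrigp" has second-to-last letter 'g'. The stems whose second-to-last letter is 'g' (porahigp → porahigpesh, vigipsugd → vigipsugdesh) add -esh.
So kornukrigp → kornukrigpesh.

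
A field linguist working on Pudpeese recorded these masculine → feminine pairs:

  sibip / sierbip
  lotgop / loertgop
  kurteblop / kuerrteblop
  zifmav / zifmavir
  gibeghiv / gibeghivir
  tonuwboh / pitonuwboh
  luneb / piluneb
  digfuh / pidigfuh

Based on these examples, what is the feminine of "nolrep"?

noerlrep

sibip and gibeghiv both have last vowel 'i' yet inflect differently (sierbip, gibeghivir), so the last vowel is not what conditions the rule; the final letter is.
"nolrep" ends in -p. The stems ending in -p (sibip → sierbip, lotgop → loertgop, kurteblop → kuerrteblop) insert -er- after the first vowel.
So nolrep → noerlrep.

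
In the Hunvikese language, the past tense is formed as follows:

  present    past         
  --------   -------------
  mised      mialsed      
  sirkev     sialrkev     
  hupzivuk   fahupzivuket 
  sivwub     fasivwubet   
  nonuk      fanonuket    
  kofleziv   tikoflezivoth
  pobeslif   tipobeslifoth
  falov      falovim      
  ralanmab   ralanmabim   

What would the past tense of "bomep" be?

boalmep

sirkev and kofleziv both end in -v yet inflect differently (sialrkev, tikoflezivoth), so the final letter is not what conditions the rule; the last vowel is.
"bomep" has last vowel 'e'. The stems whose last vowel is 'e' (mised → mialsed, sirkev → sialrkev) insert -al- after the first vowel.
The other patterns: stems whose last vowel is 'u' add fa- … -et around the stem; stems whose last vowel is 'i' add ti- … -oth around the stem; stems whose last vowel is 'a' or 'o' add -im.
So bomep → boalmep.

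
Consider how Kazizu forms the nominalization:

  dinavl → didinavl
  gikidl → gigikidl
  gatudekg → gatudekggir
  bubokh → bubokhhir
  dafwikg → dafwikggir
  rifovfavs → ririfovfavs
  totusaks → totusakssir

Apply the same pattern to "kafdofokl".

kafdofokllir

totusaks and rifovfavs both end in -s yet inflect differently (totusakssir, ririfovfavs), so the final letter is not what conditions the rule; the second-to-last letter is.
"kafdofokl" has second-to-last letter 'k'. The stems whose second-to-last letter is 'k' (bubokh → bubokhhir, dafwikg → dafwikggir, totusaks → totusakssir) double the final consonant and add -ir.
So kafdofokl → kafdofokllir.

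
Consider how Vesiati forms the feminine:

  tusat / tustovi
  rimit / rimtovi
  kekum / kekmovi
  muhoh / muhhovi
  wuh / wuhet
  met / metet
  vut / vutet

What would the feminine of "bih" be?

muhoh and wuh both end in -h yet inflect differently (muhhovi, wuhet), so the final letter is not what conditions the rule; the number of vowels is.
"bih" has 1 vowel. The stems with 1 vowel (wuh → wuhet, met → metet, vut → vutet) add -et.
The other pattern: stems with 2 vowels delete the last vowel and add -ovi.
So bih → bihet.

bihet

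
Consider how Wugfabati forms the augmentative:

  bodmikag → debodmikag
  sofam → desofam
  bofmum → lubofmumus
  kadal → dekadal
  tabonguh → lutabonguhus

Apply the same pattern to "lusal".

"lusal" has last vowel 'a'. The stems whose last vowel is 'a' (sofam → desofam, kadal → dekadal, bodmikag → debodmikag) add the prefix de-.
So lusal → delusal.

delusal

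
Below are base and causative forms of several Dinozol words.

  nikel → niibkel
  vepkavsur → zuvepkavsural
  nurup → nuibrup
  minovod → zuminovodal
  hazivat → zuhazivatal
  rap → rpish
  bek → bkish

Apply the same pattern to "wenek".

weibnek

rap and nurup both end in -p yet inflect differently (rpish, nuibrup), so the final letter is not what conditions the rule; the number of vowels is.
"wenek" has 2 vowels. The stems with 2 vowels (nurup → nuibrup, nikel → niibkel) insert -ib- after the first vowel.
So wenek → weibnek.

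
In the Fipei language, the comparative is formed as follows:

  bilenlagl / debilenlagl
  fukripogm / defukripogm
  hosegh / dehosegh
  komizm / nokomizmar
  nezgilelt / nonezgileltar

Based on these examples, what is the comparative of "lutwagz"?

fukripogm and komizm both end in -m yet inflect differently (defukripogm, nokomizmar), so the final letter is not what conditions the rule; the second-to-last letter is.
"lutwagz" has second-to-last letter 'g'. The stems whose second-to-last letter is 'g' (bilenlagl → debilenlagl, fukripogm → defukripogm, hosegh → dehosegh) add the prefix de-.
The other pattern: stems whose second-to-last letter is 'l' or 'z' add no- … -ar around the stem.
So lutwagz → delutwagz.

delutwagz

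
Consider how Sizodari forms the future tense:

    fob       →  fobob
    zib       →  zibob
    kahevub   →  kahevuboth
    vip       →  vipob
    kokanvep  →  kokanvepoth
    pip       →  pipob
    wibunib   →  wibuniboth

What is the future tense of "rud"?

rudob

pip and kokanvep both end in -p yet inflect differently (pipob, kokanvepoth), so the final letter is not what conditions the rule; the number of vowels is.
"rud" has 1 vowel. The stems with 1 vowel (pip → pipob, zib → zibob, fob → fobob) add -ob.
The other pattern: stems with 3 vowels add -oth.
So rud → rudob.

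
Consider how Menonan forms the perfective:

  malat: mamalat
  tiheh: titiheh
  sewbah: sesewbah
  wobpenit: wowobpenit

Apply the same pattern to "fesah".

fefesah

Every pair shown (malat → mamalat, tiheh → titiheh, sewbah → sesewbah, …) follows the same rule: repeat the first consonant+vowel as a prefix.
So fesah → fefesah.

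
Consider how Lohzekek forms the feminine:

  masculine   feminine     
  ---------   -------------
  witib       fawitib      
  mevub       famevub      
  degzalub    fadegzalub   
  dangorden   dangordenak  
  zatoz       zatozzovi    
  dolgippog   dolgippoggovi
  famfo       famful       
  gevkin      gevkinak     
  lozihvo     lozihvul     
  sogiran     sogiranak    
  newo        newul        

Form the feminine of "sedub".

witib and gevkin both have last vowel 'i' yet inflect differently (fawitib, gevkinak), so the last vowel is not what conditions the rule; the final letter is.
"sedub" ends in -b. The stems ending in -b (witib → fawitib, degzalub → fadegzalub, mevub → famevub) add the prefix fa-.
So sedub → fasedub.

fasedub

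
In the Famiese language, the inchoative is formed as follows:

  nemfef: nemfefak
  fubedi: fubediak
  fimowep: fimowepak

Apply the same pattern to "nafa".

nafaak

Every pair shown (nemfef → nemfefak, fubedi → fubediak, fimowep → fimowepak) follows the same rule: add -ak.
So nafa → nafaak.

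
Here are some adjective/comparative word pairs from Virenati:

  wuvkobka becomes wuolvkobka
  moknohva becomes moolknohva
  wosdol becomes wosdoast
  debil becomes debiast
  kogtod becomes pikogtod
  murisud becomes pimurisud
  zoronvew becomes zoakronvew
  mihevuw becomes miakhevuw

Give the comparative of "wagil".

wagiast

"wagil" ends in -l. The stems ending in -l (wosdol → wosdoast, debil → debiast) drop the final letter and add -ast.
So wagil → wagiast.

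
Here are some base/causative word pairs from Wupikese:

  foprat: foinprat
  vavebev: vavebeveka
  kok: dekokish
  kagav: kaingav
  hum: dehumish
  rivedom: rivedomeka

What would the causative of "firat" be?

fiinrat

kagav and vavebev both end in -v yet inflect differently (kaingav, vavebeveka), so the final letter is not what conditions the rule; the number of vowels is.
"firat" has 2 vowels. The stems with 2 vowels (foprat → foinprat, kagav → kaingav) insert -in- after the first vowel.
So firat → fiinrat.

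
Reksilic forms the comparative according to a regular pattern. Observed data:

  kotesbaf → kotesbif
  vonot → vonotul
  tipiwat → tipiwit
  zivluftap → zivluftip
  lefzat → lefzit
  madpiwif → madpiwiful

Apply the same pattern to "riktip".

riktipul

lefzat and vonot both end in -t yet inflect differently (lefzit, vonotul), so the final letter is not what conditions the rule; the last vowel is.
"riktip" has last vowel 'i'. The one such stem in the data (madpiwif → madpiwiful) adds -ul, so the same rule applies.
The other pattern: stems whose last vowel is 'a' change the last vowel to 'i'.
So riktip → riktipul.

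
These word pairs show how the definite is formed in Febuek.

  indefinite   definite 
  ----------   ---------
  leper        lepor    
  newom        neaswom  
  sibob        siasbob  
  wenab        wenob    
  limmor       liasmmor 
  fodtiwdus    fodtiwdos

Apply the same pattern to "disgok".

limmor and leper both end in -r yet inflect differently (liasmmor, lepor), so the final letter is not what conditions the rule; the last vowel is.
"disgok" has last vowel 'o'. The stems whose last vowel is 'o' (newom → neaswom, limmor → liasmmor, sibob → siasbob) insert -as- after the first vowel.
So disgok → diassgok.

diassgok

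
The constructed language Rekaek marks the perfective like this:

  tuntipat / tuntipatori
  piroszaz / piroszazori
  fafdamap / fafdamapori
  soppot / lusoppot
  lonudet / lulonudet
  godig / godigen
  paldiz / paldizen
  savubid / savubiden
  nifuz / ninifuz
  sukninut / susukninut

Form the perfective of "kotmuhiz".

kotmuhizen

tuntipat and soppot both end in -t yet inflect differently (tuntipatori, lusoppot), so the final letter is not what conditions the rule; the last vowel is.
"kotmuhiz" has last vowel 'i'. The stems whose last vowel is 'i' (godig → godigen, paldiz → paldizen, savubid → savubiden) add -en.
The other patterns: stems whose last vowel is 'a' add -ori; stems whose last vowel is 'e' or 'o' add the prefix lu-; stems whose last vowel is 'u' repeat the first consonant+vowel as a prefix.
So kotmuhiz → kotmuhizen.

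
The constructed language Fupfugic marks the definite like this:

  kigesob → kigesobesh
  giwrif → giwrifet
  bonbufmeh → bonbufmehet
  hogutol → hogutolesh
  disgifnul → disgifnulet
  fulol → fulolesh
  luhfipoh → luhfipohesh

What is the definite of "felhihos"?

hogutol and disgifnul both end in -l yet inflect differently (hogutolesh, disgifnulet), so the final letter is not what conditions the rule; the last vowel is.
"felhihos" has last vowel 'o'. The stems whose last vowel is 'o' (luhfipoh → luhfipohesh, kigesob → kigesobesh, hogutol → hogutolesh) add -esh.
The other pattern: stems whose last vowel is 'e', 'i' or 'u' add -et.
So felhihos → felhihosesh.

felhihosesh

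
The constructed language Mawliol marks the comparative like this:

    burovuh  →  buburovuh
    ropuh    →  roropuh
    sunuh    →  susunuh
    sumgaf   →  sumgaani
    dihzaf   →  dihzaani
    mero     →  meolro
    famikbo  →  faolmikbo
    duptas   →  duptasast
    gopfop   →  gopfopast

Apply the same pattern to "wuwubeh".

wuwuwubeh

sumgaf and duptas both have last vowel 'a' yet inflect differently (sumgaani, duptasast), so the last vowel is not what conditions the rule; the final letter is.
"wuwubeh" ends in -h. The stems ending in -h (burovuh → buburovuh, ropuh → roropuh, sunuh → susunuh) repeat the first consonant+vowel as a prefix.
The other patterns: stems ending in -f drop the final letter and add -ani; stems ending in -o insert -ol- after the first vowel; stems ending in -p or -s add -ast.
So wuwubeh → wuwuwubeh.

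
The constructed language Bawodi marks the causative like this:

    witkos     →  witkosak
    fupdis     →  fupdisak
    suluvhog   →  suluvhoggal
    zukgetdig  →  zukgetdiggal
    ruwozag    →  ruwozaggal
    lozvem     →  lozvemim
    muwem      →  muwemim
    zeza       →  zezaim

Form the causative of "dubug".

witkos and suluvhog both have last vowel 'o' yet inflect differently (witkosak, suluvhoggal), so the last vowel is not what conditions the rule; the final letter is.
"dubug" ends in -g. The stems ending in -g (suluvhog → suluvhoggal, zukgetdig → zukgetdiggal, ruwozag → ruwozaggal) double the final consonant and add -al.
So dubug → dubuggal.

dubuggal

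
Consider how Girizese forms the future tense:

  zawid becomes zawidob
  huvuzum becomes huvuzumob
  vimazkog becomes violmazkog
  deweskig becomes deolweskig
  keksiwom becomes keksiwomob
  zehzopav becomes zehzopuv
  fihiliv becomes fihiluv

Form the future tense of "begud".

begudob

deweskig and fihiliv both have last vowel 'i' yet inflect differently (deolweskig, fihiluv), so the last vowel is not what conditions the rule; the final letter is.
"begud" ends in -d. The one such stem in the data (zawid → zawidob) adds -ob, so the same rule applies.
The other patterns: stems ending in -g insert -ol- after the first vowel; stems ending in -v change the last vowel to 'u'.
So begud → begudob.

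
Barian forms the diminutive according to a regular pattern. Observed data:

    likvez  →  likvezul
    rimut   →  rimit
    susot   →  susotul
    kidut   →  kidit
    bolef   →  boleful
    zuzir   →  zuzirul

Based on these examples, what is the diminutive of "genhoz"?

"genhoz" has last vowel 'o'. The one such stem in the data (susot → susotul) adds -ul, so the same rule applies.
The other pattern: stems whose last vowel is 'u' change the last vowel to 'i'.
So genhoz → genhozul.

genhozul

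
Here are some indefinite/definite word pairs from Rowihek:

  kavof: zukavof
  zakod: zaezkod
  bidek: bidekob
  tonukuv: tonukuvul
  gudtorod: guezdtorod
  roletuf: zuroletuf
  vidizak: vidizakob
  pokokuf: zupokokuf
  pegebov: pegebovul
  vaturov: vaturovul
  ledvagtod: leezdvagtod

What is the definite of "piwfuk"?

piwfukob

vaturov and zakod both have last vowel 'o' yet inflect differently (vaturovul, zaezkod), so the last vowel is not what conditions the rule; the final letter is.
"piwfuk" ends in -k. The stems ending in -k (bidek → bidekob, vidizak → vidizakob) add -ob.
So piwfuk → piwfukob.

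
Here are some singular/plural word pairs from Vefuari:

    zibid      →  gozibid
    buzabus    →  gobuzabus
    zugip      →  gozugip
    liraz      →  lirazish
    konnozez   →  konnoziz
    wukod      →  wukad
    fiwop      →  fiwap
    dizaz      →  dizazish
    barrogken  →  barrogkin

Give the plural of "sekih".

"sekih" has last vowel 'i'. The stems whose last vowel is 'i' (zugip → gozugip, zibid → gozibid) add the prefix go-.
The other patterns: stems whose last vowel is 'a' add -ish; stems whose last vowel is 'e' change the last vowel to 'i'; stems whose last vowel is 'o' change the last vowel to 'a'.
So sekih → gosekih.

gosekih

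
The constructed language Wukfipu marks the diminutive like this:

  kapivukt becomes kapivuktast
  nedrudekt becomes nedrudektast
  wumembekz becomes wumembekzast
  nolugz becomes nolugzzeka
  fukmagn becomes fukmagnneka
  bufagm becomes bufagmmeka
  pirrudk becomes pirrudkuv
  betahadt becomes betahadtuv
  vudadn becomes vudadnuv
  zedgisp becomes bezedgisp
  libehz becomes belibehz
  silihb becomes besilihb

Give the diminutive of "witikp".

witikpast

wumembekz and nolugz both end in -z yet inflect differently (wumembekzast, nolugzzeka), so the final letter is not what conditions the rule; the second-to-last letter is.
"witikp" has second-to-last letter 'k'. The stems whose second-to-last letter is 'k' (kapivukt → kapivuktast, nedrudekt → nedrudektast, wumembekz → wumembekzast) add -ast.
The other patterns: stems whose second-to-last letter is 'g' double the final consonant and add -eka; stems whose second-to-last letter is 'd' add -uv; stems whose second-to-last letter is 'h' or 's' add the prefix be-.
So witikp → witikpast.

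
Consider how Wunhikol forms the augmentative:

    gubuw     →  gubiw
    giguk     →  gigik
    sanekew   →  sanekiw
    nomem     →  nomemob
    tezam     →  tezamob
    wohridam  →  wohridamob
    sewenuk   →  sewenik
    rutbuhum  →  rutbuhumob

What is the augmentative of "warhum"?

warhumob

nomem and sanekew both have last vowel 'e' yet inflect differently (nomemob, sanekiw), so the last vowel is not what conditions the rule; the final letter is.
"warhum" ends in -m. The stems ending in -m (nomem → nomemob, wohridam → wohridamob, tezam → tezamob) add -ob.
So warhum → warhumob.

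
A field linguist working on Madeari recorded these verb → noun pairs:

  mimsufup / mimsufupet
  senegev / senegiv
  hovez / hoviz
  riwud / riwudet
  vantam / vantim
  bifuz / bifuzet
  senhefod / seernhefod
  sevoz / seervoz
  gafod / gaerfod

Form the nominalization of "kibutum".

"kibutum" has last vowel 'u'. The stems whose last vowel is 'u' (mimsufup → mimsufupet, bifuz → bifuzet, riwud → riwudet) add -et.
The other patterns: stems whose last vowel is 'o' insert -er- after the first vowel; stems whose last vowel is 'a' or 'e' change the last vowel to 'i'.
So kibutum → kibutumet.

kibutumet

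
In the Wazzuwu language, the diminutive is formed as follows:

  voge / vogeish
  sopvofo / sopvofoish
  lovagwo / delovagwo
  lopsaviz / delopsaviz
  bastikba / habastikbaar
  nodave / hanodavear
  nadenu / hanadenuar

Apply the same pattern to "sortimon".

sortimonish

sopvofo and lovagwo both end in -o yet inflect differently (sopvofoish, delovagwo), so the final letter is not what conditions the rule; the first letter is.
"sortimon" begins with s-. The one such stem in the data (sopvofo → sopvofoish) adds -ish, so the same rule applies.
The other patterns: stems beginning with l- add the prefix de-; stems beginning with b- or n- add ha- … -ar around the stem.
So sortimon → sortimonish.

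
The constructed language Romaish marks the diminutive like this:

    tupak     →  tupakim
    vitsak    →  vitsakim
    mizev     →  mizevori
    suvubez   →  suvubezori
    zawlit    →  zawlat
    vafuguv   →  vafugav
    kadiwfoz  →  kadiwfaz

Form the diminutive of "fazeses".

"fazeses" has last vowel 'e'. The stems whose last vowel is 'e' (mizev → mizevori, suvubez → suvubezori) add -ori.
The other patterns: stems whose last vowel is 'a' add -im; stems whose last vowel is 'i', 'o' or 'u' change the last vowel to 'a'.
So fazeses → fazesesori.

fazesesori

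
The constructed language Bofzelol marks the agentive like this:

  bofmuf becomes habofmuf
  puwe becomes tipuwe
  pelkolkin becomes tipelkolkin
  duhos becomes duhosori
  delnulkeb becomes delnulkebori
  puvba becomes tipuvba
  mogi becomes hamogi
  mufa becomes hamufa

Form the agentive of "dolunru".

dolunruori

puvba and mufa both end in -a yet inflect differently (tipuvba, hamufa), so the final letter is not what conditions the rule; the first letter is.
"dolunru" begins with d-. The stems beginning with d- (duhos → duhosori, delnulkeb → delnulkebori) add -ori.
The other patterns: stems beginning with p- add the prefix ti-; stems beginning with b- or m- add the prefix ha-.
So dolunru → dolunruori.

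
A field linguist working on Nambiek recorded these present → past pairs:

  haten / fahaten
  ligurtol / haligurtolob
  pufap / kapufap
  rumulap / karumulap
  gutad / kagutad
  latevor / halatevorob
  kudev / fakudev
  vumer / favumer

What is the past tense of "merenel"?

famerenel

vumer and latevor both end in -r yet inflect differently (favumer, halatevorob), so the final letter is not what conditions the rule; the last vowel is.
"merenel" has last vowel 'e'. The stems whose last vowel is 'e' (haten → fahaten, vumer → favumer, kudev → fakudev) add the prefix fa-.
So merenel → famerenel.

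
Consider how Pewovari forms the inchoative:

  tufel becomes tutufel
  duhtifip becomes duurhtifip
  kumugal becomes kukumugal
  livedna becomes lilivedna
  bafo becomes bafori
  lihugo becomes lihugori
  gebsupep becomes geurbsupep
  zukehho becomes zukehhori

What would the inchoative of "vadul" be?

vavadul

tufel and gebsupep both have last vowel 'e' yet inflect differently (tutufel, geurbsupep), so the last vowel is not what conditions the rule; the final letter is.
"vadul" ends in -l. The stems ending in -l (tufel → tutufel, kumugal → kukumugal) repeat the first consonant+vowel as a prefix.
The other patterns: stems ending in -o drop the final letter and add -ori; stems ending in -p insert -ur- after the first vowel.
So vadul → vavadul.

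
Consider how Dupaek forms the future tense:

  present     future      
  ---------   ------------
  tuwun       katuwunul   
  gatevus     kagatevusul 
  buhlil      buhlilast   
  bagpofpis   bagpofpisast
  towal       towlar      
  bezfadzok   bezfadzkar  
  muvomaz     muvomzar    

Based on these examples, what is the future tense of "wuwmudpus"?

"wuwmudpus" has last vowel 'u'. The stems whose last vowel is 'u' (tuwun → katuwunul, gatevus → kagatevusul) add ka- … -ul around the stem.
The other patterns: stems whose last vowel is 'i' add -ast; stems whose last vowel is 'a' or 'o' delete the last vowel and add -ar.
So wuwmudpus → kawuwmudpusul.

kawuwmudpusul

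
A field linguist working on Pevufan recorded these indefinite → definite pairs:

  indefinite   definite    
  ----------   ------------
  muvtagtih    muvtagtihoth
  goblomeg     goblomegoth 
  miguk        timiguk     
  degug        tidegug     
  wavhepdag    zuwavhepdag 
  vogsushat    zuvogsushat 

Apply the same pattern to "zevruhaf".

goblomeg and degug both end in -g yet inflect differently (goblomegoth, tidegug), so the final letter is not what conditions the rule; the last vowel is.
"zevruhaf" has last vowel 'a'. The stems whose last vowel is 'a' (wavhepdag → zuwavhepdag, vogsushat → zuvogsushat) add the prefix zu-.
So zevruhaf → zuzevruhaf.

zuzevruhaf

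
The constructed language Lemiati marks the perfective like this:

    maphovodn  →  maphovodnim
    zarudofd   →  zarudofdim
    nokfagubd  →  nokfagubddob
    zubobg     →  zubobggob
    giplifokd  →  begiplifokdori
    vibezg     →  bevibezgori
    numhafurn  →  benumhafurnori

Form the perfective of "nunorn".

benunornori

"nunorn" has second-to-last letter 'r'. The one such stem in the data (numhafurn → benumhafurnori) adds be- … -ori around the stem, so the same rule applies.
The other patterns: stems whose second-to-last letter is 'd' or 'f' add -im; stems whose second-to-last letter is 'b' double the final consonant and add -ob.
So nunorn → benunornori.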